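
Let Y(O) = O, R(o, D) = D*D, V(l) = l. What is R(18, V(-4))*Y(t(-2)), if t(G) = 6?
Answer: 96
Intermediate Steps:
R(o, D) = D²
R(18, V(-4))*Y(t(-2)) = (-4)²*6 = 16*6 = 96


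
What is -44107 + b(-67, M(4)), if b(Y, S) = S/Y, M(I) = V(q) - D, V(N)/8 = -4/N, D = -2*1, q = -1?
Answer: -2955203/67 ≈ -44108.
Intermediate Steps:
D = -2
V(N) = -32/N (V(N) = 8*(-4/N) = -32/N)
M(I) = 34 (M(I) = -32/(-1) - 1*(-2) = -32*(-1) + 2 = 32 + 2 = 34)
-44107 + b(-67, M(4)) = -44107 + 34/(-67) = -44107 + 34*(-1/67) = -44107 - 34/67 = -2955203/67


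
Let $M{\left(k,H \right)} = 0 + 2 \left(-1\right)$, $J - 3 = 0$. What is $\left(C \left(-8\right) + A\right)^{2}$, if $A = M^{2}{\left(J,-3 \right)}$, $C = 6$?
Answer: $1936$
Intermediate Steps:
$J = 3$ ($J = 3 + 0 = 3$)
$M{\left(k,H \right)} = -2$ ($M{\left(k,H \right)} = 0 - 2 = -2$)
$A = 4$ ($A = \left(-2\right)^{2} = 4$)
$\left(C \left(-8\right) + A\right)^{2} = \left(6 \left(-8\right) + 4\right)^{2} = \left(-48 + 4\right)^{2} = \left(-44\right)^{2} = 1936$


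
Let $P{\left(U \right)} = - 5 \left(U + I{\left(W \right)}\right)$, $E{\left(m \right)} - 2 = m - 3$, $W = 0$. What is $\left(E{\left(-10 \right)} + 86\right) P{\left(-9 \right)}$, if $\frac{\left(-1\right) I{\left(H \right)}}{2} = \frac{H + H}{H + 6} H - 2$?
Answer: $1875$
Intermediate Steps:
$I{\left(H \right)} = 4 - \frac{4 H^{2}}{6 + H}$ ($I{\left(H \right)} = - 2 \left(\frac{H + H}{H + 6} H - 2\right) = - 2 \left(\frac{2 H}{6 + H} H - 2\right) = - 2 \left(\frac{2 H^{2}}{6 + H} - 2\right) = - 2 \left(-2 + \frac{2 H^{2}}{6 + H}\right) = 4 - \frac{4 H^{2}}{6 + H}$)
$E{\left(m \right)} = -1 + m$ ($E{\left(m \right)} = 2 + \left(m - 3\right) = 2 + \left(-3 + m\right) = -1 + m$)
$P{\left(U \right)} = -20 - 5 U$ ($P{\left(U \right)} = - 5 \left(U + \frac{4 \left(6 + 0 - 0^{2}\right)}{6 + 0}\right) = - 5 \left(U + \frac{4 \left(6 + 0 - 0\right)}{6}\right) = - 5 \left(U + 4 \cdot \frac{1}{6} \left(6 + 0 + 0\right)\right) = - 5 \left(U + 4 \cdot \frac{1}{6} \cdot 6\right) = - 5 \left(U + 4\right) = - 5 \left(4 + U\right) = -20 - 5 U$)
$\left(E{\left(-10 \right)} + 86\right) P{\left(-9 \right)} = \left(\left(-1 - 10\right) + 86\right) \left(-20 - -45\right) = \left(-11 + 86\right) \left(-20 + 45\right) = 75 \cdot 25 = 1875$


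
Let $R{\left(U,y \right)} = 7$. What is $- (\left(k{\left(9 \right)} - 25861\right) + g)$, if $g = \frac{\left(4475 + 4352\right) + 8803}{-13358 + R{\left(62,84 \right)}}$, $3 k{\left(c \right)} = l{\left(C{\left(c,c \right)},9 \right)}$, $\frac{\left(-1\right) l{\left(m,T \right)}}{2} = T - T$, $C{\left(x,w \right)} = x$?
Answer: $\frac{345287841}{13351} \approx 25862.0$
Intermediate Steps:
$l{\left(m,T \right)} = 0$ ($l{\left(m,T \right)} = - 2 \left(T - T\right) = \left(-2\right) 0 = 0$)
$k{\left(c \right)} = 0$ ($k{\left(c \right)} = \frac{1}{3} \cdot 0 = 0$)
$g = - \frac{17630}{13351}$ ($g = \frac{\left(4475 + 4352\right) + 8803}{-13358 + 7} = \frac{8827 + 8803}{-13351} = 17630 \left(- \frac{1}{13351}\right) = - \frac{17630}{13351} \approx -1.3205$)
$- (\left(k{\left(9 \right)} - 25861\right) + g) = - (\left(0 - 25861\right) - \frac{17630}{13351}) = - (-25861 - \frac{17630}{13351}) = \left(-1\right) \left(- \frac{345287841}{13351}\right) = \frac{345287841}{13351}$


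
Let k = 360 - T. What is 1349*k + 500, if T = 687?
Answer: -440623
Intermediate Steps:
k = -327 (k = 360 - 1*687 = 360 - 687 = -327)
1349*k + 500 = 1349*(-327) + 500 = -441123 + 500 = -440623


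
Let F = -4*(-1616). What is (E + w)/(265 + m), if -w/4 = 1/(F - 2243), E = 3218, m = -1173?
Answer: -6791587/1916334 ≈ -3.5441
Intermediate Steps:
F = 6464
w = -4/4221 (w = -4/(6464 - 2243) = -4/4221 ≈ -0.00094764)
(E + w)/(265 + m) = (3218 - 4/4221)/(265 - 1173) = (13583174/4221)/(-908) = (13583174/4221)*(-1/908) = -6791587/1916334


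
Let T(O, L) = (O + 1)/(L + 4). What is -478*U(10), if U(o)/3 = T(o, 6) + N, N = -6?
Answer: 35133/5 ≈ 7026.6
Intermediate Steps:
T(O, L) = (1 + O)/(4 + L)
U(o) = -177/10 + 3*o/10 (U(o) = 3*((1 + o)/(4 + 6) - 6) = 3*((1 + o)/10 - 6) = 3*((1/10 + o/10) - 6) = 3*(-59/10 + o/10) = -177/10 + 3*o/10)
-478*U(10) = -478*(-177/10 + (3/10)*10) = -478*(-177/10 + 3) = -478*(-147/10) = 35133/5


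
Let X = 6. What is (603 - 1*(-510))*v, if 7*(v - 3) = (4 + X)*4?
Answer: 9699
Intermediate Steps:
v = 61/7 (v = 3 + ((4 + 6)*4)/7 = 3 + (10*4)/7 = 3 + (⅐)*40 = 3 + 40/7 = 61/7 ≈ 8.7143)
(603 - 1*(-510))*v = (603 - 1*(-510))*(61/7) = (603 + 510)*(61/7) = 1113*(61/7) = 9699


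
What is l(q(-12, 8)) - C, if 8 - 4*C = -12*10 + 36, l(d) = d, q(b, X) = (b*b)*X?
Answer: 1129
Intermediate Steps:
q(b, X) = X*b² (q(b, X) = b²*X = X*b²)
C = 23 (C = 2 - (-12*10 + 36)/4 = 2 - (-120 + 36)/4 = 2 - ¼*(-84) = 2 + 21 = 23)
l(q(-12, 8)) - C = 8*(-12)² - 1*23 = 8*144 - 23 = 1152 - 23 = 1129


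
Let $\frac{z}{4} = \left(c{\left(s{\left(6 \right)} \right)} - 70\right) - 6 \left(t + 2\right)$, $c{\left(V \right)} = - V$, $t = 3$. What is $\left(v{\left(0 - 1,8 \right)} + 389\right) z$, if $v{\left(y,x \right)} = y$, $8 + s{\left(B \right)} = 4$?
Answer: $-148992$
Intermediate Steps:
$s{\left(B \right)} = -4$ ($s{\left(B \right)} = -8 + 4 = -4$)
$z = -384$ ($z = 4 \left(\left(\left(-1\right) \left(-4\right) - 70\right) - 6 \left(3 + 2\right)\right) = 4 \left(\left(4 - 70\right) - 30\right) = 4 \left(-66 - 30\right) = 4 \left(-96\right) = -384$)
$\left(v{\left(0 - 1,8 \right)} + 389\right) z = \left(\left(0 - 1\right) + 389\right) \left(-384\right) = \left(-1 + 389\right) \left(-384\right) = 388 \left(-384\right) = -148992$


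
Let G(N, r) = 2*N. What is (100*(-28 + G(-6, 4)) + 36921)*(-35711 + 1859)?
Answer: -1114441692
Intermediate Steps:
(100*(-28 + G(-6, 4)) + 36921)*(-35711 + 1859) = (100*(-28 + 2*(-6)) + 36921)*(-35711 + 1859) = (100*(-28 - 12) + 36921)*(-33852) = (100*(-40) + 36921)*(-33852) = (-4000 + 36921)*(-33852) = 32921*(-33852) = -1114441692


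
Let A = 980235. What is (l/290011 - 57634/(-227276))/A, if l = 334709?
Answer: 875337893/609526213982910 ≈ 1.4361e-6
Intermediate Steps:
(l/290011 - 57634/(-227276))/A = (334709/290011 - 57634/(-227276))/980235 = (334709*(1/290011) - 57634*(-1/227276))*(1/980235) = (334709/290011 + 28817/113638)*(1/980235) = (46392908329/32956270018)*(1/980235) = 875337893/609526213982910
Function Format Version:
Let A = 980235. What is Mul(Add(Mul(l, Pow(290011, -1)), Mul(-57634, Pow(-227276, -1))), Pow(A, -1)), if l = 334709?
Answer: Rational(875337893, 609526213982910) ≈ 1.4361e-6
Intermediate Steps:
Mul(Add(Mul(l, Pow(290011, -1)), Mul(-57634, Pow(-227276, -1))), Pow(A, -1)) = Mul(Add(Mul(334709, Pow(290011, -1)), Mul(-57634, Pow(-227276, -1))), Pow(980235, -1)) = Mul(Add(Mul(334709, Rational(1, 290011)), Mul(-57634, Rational(-1, 227276))), Rational(1, 980235)) = Mul(Add(Rational(334709, 290011), Rational(28817, 113638)), Rational(1, 980235)) = Mul(Rational(46392908329, 32956270018), Rational(1, 980235)) = Rational(875337893, 609526213982910)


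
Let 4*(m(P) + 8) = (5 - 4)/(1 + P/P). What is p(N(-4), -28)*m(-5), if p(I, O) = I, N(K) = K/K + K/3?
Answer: 21/8 ≈ 2.6250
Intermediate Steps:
N(K) = 1 + K/3 (N(K) = 1 + K*(1/3) = 1 + K/3)
m(P) = -63/8 (m(P) = -8 + ((5 - 4)/(1 + P/P))/4 = -8 + (1/(1 + 1))/4 = -8 + (1/2)/4 = -8 + (1*(1/2))/4 = -8 + (1/4)*(1/2) = -8 + 1/8 = -63/8)
p(N(-4), -28)*m(-5) = (1 + (1/3)*(-4))*(-63/8) = (1 - 4/3)*(-63/8) = -1/3*(-63/8) = 21/8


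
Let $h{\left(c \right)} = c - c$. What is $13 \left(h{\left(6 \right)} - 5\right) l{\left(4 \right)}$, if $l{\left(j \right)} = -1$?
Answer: $65$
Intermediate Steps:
$h{\left(c \right)} = 0$
$13 \left(h{\left(6 \right)} - 5\right) l{\left(4 \right)} = 13 \left(0 - 5\right) \left(-1\right) = 13 \left(-5\right) \left(-1\right) = \left(-65\right) \left(-1\right) = 65$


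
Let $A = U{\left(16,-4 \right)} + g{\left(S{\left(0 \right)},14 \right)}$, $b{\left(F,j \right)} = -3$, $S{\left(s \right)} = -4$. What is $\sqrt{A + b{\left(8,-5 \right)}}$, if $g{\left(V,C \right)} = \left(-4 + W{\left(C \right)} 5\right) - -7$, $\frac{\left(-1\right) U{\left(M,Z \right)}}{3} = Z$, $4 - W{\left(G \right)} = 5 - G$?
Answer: $\sqrt{77} \approx 8.775$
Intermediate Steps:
$W{\left(G \right)} = -1 + G$ ($W{\left(G \right)} = 4 - \left(5 - G\right) = 4 + \left(-5 + G\right) = -1 + G$)
$U{\left(M,Z \right)} = - 3 Z$
$g{\left(V,C \right)} = -2 + 5 C$ ($g{\left(V,C \right)} = \left(-4 + \left(-1 + C\right) 5\right) - -7 = \left(-4 + \left(-5 + 5 C\right)\right) + 7 = \left(-9 + 5 C\right) + 7 = -2 + 5 C$)
$A = 80$ ($A = \left(-3\right) \left(-4\right) + \left(-2 + 5 \cdot 14\right) = 12 + \left(-2 + 70\right) = 12 + 68 = 80$)
$\sqrt{A + b{\left(8,-5 \right)}} = \sqrt{80 - 3} = \sqrt{77}$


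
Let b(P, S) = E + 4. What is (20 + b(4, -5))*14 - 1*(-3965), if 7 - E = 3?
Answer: 4357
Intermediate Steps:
E = 4 (E = 7 - 1*3 = 7 - 3 = 4)
b(P, S) = 8 (b(P, S) = 4 + 4 = 8)
(20 + b(4, -5))*14 - 1*(-3965) = (20 + 8)*14 - 1*(-3965) = 28*14 + 3965 = 392 + 3965 = 4357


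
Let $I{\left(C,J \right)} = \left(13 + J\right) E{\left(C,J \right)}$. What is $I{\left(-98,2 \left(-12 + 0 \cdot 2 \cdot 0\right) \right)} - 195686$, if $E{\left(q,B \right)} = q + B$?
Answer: $-194344$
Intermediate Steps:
$E{\left(q,B \right)} = B + q$
$I{\left(C,J \right)} = \left(13 + J\right) \left(C + J\right)$ ($I{\left(C,J \right)} = \left(13 + J\right) \left(J + C\right) = \left(13 + J\right) \left(C + J\right)$)
$I{\left(-98,2 \left(-12 + 0 \cdot 2 \cdot 0\right) \right)} - 195686 = \left(13 + 2 \left(-12 + 0 \cdot 2 \cdot 0\right)\right) \left(-98 + 2 \left(-12 + 0 \cdot 2 \cdot 0\right)\right) - 195686 = \left(13 + 2 \left(-12 + 0 \cdot 0\right)\right) \left(-98 + 2 \left(-12 + 0 \cdot 0\right)\right) - 195686 = \left(13 + 2 \left(-12 + 0\right)\right) \left(-98 + 2 \left(-12 + 0\right)\right) - 195686 = \left(13 + 2 \left(-12\right)\right) \left(-98 + 2 \left(-12\right)\right) - 195686 = \left(13 - 24\right) \left(-98 - 24\right) - 195686 = \left(-11\right) \left(-122\right) - 195686 = 1342 - 195686 = -194344$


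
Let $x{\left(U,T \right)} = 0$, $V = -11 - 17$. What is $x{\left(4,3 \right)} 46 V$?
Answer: $0$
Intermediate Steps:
$V = -28$ ($V = -11 - 17 = -28$)
$x{\left(4,3 \right)} 46 V = 0 \cdot 46 \left(-28\right) = 0 \left(-28\right) = 0$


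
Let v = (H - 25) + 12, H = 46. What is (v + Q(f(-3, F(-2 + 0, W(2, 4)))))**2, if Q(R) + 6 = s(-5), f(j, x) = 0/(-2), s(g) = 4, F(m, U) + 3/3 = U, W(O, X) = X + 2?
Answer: 961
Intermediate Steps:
W(O, X) = 2 + X
F(m, U) = -1 + U
f(j, x) = 0 (f(j, x) = 0*(-1/2) = 0)
Q(R) = -2 (Q(R) = -6 + 4 = -2)
v = 33 (v = (46 - 25) + 12 = 21 + 12 = 33)
(v + Q(f(-3, F(-2 + 0, W(2, 4)))))**2 = (33 - 2)**2 = 31**2 = 961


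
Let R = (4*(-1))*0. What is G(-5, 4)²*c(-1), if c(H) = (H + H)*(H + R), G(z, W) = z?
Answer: 50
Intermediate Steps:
R = 0 (R = -4*0 = 0)
c(H) = 2*H² (c(H) = (H + H)*(H + 0) = (2*H)*H = 2*H²)
G(-5, 4)²*c(-1) = (-5)²*(2*(-1)²) = 25*(2*1) = 25*2 = 50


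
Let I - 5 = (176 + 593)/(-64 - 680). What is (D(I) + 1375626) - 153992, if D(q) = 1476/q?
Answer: 3606140078/2951 ≈ 1.2220e+6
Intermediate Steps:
I = 2951/744 (I = 5 + (176 + 593)/(-64 - 680) = 5 + 769/(-744) = 5 + 769*(-1/744) = 5 - 769/744 = 2951/744 ≈ 3.9664)
(D(I) + 1375626) - 153992 = (1476/(2951/744) + 1375626) - 153992 = (1476*(744/2951) + 1375626) - 153992 = (1098144/2951 + 1375626) - 153992 = 4060570470/2951 - 153992 = 3606140078/2951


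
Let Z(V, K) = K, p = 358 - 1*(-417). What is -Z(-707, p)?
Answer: -775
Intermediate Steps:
p = 775 (p = 358 + 417 = 775)
-Z(-707, p) = -1*775 = -775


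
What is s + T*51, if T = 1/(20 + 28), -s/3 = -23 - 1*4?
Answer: 1313/16 ≈ 82.063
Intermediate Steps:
s = 81 (s = -3*(-23 - 1*4) = -3*(-23 - 4) = -3*(-27) = 81)
T = 1/48 ≈ 0.020833
s + T*51 = 81 + (1/48)*51 = 81 + 17/16 = 1313/16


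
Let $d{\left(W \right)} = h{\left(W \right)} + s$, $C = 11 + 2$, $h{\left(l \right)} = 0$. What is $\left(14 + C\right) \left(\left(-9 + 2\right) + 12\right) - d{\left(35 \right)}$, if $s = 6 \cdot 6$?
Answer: $99$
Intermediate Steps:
$s = 36$
$C = 13$
$d{\left(W \right)} = 36$ ($d{\left(W \right)} = 0 + 36 = 36$)
$\left(14 + C\right) \left(\left(-9 + 2\right) + 12\right) - d{\left(35 \right)} = \left(14 + 13\right) \left(\left(-9 + 2\right) + 12\right) - 36 = 27 \left(-7 + 12\right) - 36 = 27 \cdot 5 - 36 = 135 - 36 = 99$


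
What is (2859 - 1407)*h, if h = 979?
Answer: 1421508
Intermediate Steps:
(2859 - 1407)*h = (2859 - 1407)*979 = 1452*979 = 1421508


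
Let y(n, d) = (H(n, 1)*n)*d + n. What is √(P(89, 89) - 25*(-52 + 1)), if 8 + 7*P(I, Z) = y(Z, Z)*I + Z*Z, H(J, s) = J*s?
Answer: 10*√4393690/7 ≈ 2994.4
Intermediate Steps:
y(n, d) = n + d*n² (y(n, d) = ((n*1)*n)*d + n = (n*n)*d + n = n²*d + n = d*n² + n = n + d*n²)
P(I, Z) = -8/7 + Z²/7 + I*Z*(1 + Z²)/7 (P(I, Z) = -8/7 + ((Z*(1 + Z*Z))*I + Z*Z)/7 = -8/7 + ((Z*(1 + Z²))*I + Z²)/7 = -8/7 + (I*Z*(1 + Z²) + Z²)/7 = -8/7 + (Z² + I*Z*(1 + Z²))/7 = -8/7 + (Z²/7 + I*Z*(1 + Z²)/7) = -8/7 + Z²/7 + I*Z*(1 + Z²)/7)
√(P(89, 89) - 25*(-52 + 1)) = √((-8/7 + (⅐)*89² + (⅐)*89*89*(1 + 89²)) - 25*(-52 + 1)) = √((-8/7 + (⅐)*7921 + (⅐)*89*89*(1 + 7921)) - 25*(-51)) = √((-8/7 + 7921/7 + (⅐)*89*89*7922) + 1275) = √((-8/7 + 7921/7 + 62750162/7) + 1275) = √(62758075/7 + 1275) = √(62767000/7) = 10*√4393690/7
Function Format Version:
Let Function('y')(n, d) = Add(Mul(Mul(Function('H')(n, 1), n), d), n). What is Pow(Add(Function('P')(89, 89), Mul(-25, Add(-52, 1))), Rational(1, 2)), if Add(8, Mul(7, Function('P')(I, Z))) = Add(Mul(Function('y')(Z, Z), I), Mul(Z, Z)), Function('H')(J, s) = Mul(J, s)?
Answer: Mul(Rational(10, 7), Pow(4393690, Rational(1, 2))) ≈ 2994.4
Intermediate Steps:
Function('y')(n, d) = Add(n, Mul(d, Pow(n, 2))) (Function('y')(n, d) = Add(Mul(Mul(Mul(n, 1), n), d), n) = Add(Mul(Mul(n, n), d), n) = Add(Mul(Pow(n, 2), d), n) = Add(Mul(d, Pow(n, 2)), n) = Add(n, Mul(d, Pow(n, 2))))
Function('P')(I, Z) = Add(Rational(-8, 7), Mul(Rational(1, 7), Pow(Z, 2)), Mul(Rational(1, 7), I, Z, Add(1, Pow(Z, 2)))) (Function('P')(I, Z) = Add(Rational(-8, 7), Mul(Rational(1, 7), Add(Mul(Mul(Z, Add(1, Mul(Z, Z))), I), Mul(Z, Z)))) = Add(Rational(-8, 7), Mul(Rational(1, 7), Add(Mul(Mul(Z, Add(1, Pow(Z, 2))), I), Pow(Z, 2)))) = Add(Rational(-8, 7), Mul(Rational(1, 7), Add(Mul(I, Z, Add(1, Pow(Z, 2))), Pow(Z, 2)))) = Add(Rational(-8, 7), Mul(Rational(1, 7), Add(Pow(Z, 2), Mul(I, Z, Add(1, Pow(Z, 2)))))) = Add(Rational(-8, 7), Add(Mul(Rational(1, 7), Pow(Z, 2)), Mul(Rational(1, 7), I, Z, Add(1, Pow(Z, 2))))) = Add(Rational(-8, 7), Mul(Rational(1, 7), Pow(Z, 2)), Mul(Rational(1, 7), I, Z, Add(1, Pow(Z, 2)))))
Pow(Add(Function('P')(89, 89), Mul(-25, Add(-52, 1))), Rational(1, 2)) = Pow(Add(Add(Rational(-8, 7), Mul(Rational(1, 7), Pow(89, 2)), Mul(Rational(1, 7), 89, 89, Add(1, Pow(89, 2)))), Mul(-25, Add(-52, 1))), Rational(1, 2)) = Pow(Add(Add(Rational(-8, 7), Mul(Rational(1, 7), 7921), Mul(Rational(1, 7), 89, 89, Add(1, 7921))), Mul(-25, -51)), Rational(1, 2)) = Pow(Add(Add(Rational(-8, 7), Rational(7921, 7), Mul(Rational(1, 7), 89, 89, 7922)), 1275), Rational(1, 2)) = Pow(Add(Add(Rational(-8, 7), Rational(7921, 7), Rational(62750162, 7)), 1275), Rational(1, 2)) = Pow(Add(Rational(62758075, 7), 1275), Rational(1, 2)) = Pow(Rational(62767000, 7), Rational(1, 2)) = Mul(Rational(10, 7), Pow(4393690, Rational(1, 2)))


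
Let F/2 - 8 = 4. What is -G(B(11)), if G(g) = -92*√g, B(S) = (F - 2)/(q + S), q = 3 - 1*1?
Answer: 92*√286/13 ≈ 119.68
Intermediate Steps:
q = 2 (q = 3 - 1 = 2)
F = 24 (F = 16 + 2*4 = 16 + 8 = 24)
B(S) = 22/(2 + S) (B(S) = (24 - 2)/(2 + S) = 22/(2 + S))
-G(B(11)) = -(-92)*√(22/(2 + 11)) = -(-92)*√(22/13) = -(-92)*√286/13 = 92*√286/13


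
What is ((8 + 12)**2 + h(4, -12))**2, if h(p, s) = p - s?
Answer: 173056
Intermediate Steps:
((8 + 12)**2 + h(4, -12))**2 = ((8 + 12)**2 + (4 - 1*(-12)))**2 = (20**2 + (4 + 12))**2 = (400 + 16)**2 = 416**2 = 173056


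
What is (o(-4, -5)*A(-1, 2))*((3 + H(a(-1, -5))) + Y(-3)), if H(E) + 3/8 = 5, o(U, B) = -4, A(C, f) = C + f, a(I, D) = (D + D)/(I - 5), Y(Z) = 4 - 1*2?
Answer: -77/2 ≈ -38.500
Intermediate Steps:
Y(Z) = 2 (Y(Z) = 4 - 2 = 2)
a(I, D) = 2*D/(-5 + I) (a(I, D) = (2*D)/(-5 + I) = 2*D/(-5 + I))
H(E) = 37/8 (H(E) = -3/8 + 5 = 37/8)
(o(-4, -5)*A(-1, 2))*((3 + H(a(-1, -5))) + Y(-3)) = (-4*(-1 + 2))*((3 + 37/8) + 2) = (-4*1)*(61/8 + 2) = -4*77/8 = -77/2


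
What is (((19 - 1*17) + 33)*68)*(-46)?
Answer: -109480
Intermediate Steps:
(((19 - 1*17) + 33)*68)*(-46) = (((19 - 17) + 33)*68)*(-46) = ((2 + 33)*68)*(-46) = (35*68)*(-46) = 2380*(-46) = -109480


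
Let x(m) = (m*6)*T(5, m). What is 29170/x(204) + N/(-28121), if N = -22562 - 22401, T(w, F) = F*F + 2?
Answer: 1145627466793/716247944136 ≈ 1.5995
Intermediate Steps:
T(w, F) = 2 + F**2 (T(w, F) = F**2 + 2 = 2 + F**2)
N = -44963
x(m) = 6*m*(2 + m**2) (x(m) = (m*6)*(2 + m**2) = (6*m)*(2 + m**2) = 6*m*(2 + m**2))
29170/x(204) + N/(-28121) = 29170/((6*204*(2 + 204**2))) - 44963/(-28121) = 29170/((6*204*(2 + 41616))) - 44963*(-1/28121) = 29170/((6*204*41618)) + 44963/28121 = 29170/50940432 + 44963/28121 = 29170*(1/50940432) + 44963/28121 = 14585/25470216 + 44963/28121 = 1145627466793/716247944136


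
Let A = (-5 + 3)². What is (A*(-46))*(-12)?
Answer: 2208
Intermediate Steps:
A = 4 (A = (-2)² = 4)
(A*(-46))*(-12) = (4*(-46))*(-12) = -184*(-12) = 2208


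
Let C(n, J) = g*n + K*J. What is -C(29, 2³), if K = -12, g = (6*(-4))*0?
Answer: 96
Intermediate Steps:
g = 0 (g = -24*0 = 0)
C(n, J) = -12*J (C(n, J) = 0*n - 12*J = 0 - 12*J = -12*J)
-C(29, 2³) = -(-12)*2³ = -(-12)*8 = -1*(-96) = 96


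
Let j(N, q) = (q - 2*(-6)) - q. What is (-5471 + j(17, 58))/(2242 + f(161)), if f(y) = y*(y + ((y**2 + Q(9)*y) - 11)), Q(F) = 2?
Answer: -5459/4251515 ≈ -0.0012840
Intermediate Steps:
j(N, q) = 12 (j(N, q) = (q + 12) - q = (12 + q) - q = 12)
f(y) = y*(-11 + y**2 + 3*y) (f(y) = y*(y + ((y**2 + 2*y) - 11)) = y*(y + (-11 + y**2 + 2*y)) = y*(-11 + y**2 + 3*y))
(-5471 + j(17, 58))/(2242 + f(161)) = (-5471 + 12)/(2242 + 161*(-11 + 161**2 + 3*161)) = -5459/(2242 + 161*(-11 + 25921 + 483)) = -5459/(2242 + 161*26393) = -5459/(2242 + 4249273) = -5459/4251515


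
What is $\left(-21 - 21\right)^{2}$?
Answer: $1764$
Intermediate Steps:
$\left(-21 - 21\right)^{2} = \left(-42\right)^{2} = 1764$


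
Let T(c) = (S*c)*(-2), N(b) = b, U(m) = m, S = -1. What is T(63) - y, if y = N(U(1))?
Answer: 125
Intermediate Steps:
y = 1
T(c) = 2*c (T(c) = -c*(-2) = 2*c)
T(63) - y = 2*63 - 1*1 = 126 - 1 = 125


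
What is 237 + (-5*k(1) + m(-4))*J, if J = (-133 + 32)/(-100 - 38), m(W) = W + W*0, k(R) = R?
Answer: 10599/46 ≈ 230.41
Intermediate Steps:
m(W) = W (m(W) = W + 0 = W)
J = 101/138 (J = -101/(-138) = -101*(-1/138) = 101/138 ≈ 0.73188)
237 + (-5*k(1) + m(-4))*J = 237 + (-5*1 - 4)*(101/138) = 237 + (-5 - 4)*(101/138) = 237 - 9*101/138 = 237 - 303/46 = 10599/46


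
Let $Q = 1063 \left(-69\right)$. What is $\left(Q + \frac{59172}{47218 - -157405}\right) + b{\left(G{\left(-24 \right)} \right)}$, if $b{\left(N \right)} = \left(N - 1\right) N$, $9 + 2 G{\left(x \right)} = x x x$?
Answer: $\frac{39100624986729}{818492} \approx 4.7772 \cdot 10^{7}$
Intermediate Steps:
$G{\left(x \right)} = - \frac{9}{2} + \frac{x^{3}}{2}$ ($G{\left(x \right)} = - \frac{9}{2} + \frac{x x x}{2} = - \frac{9}{2} + \frac{x^{2} x}{2} = - \frac{9}{2} + \frac{x^{3}}{2}$)
$Q = -73347$
$b{\left(N \right)} = N \left(-1 + N\right)$ ($b{\left(N \right)} = \left(-1 + N\right) N = N \left(-1 + N\right)$)
$\left(Q + \frac{59172}{47218 - -157405}\right) + b{\left(G{\left(-24 \right)} \right)} = \left(-73347 + \frac{59172}{47218 - -157405}\right) + \left(- \frac{9}{2} + \frac{\left(-24\right)^{3}}{2}\right) \left(-1 + \left(- \frac{9}{2} + \frac{\left(-24\right)^{3}}{2}\right)\right) = \left(-73347 + \frac{59172}{47218 + 157405}\right) + \left(- \frac{9}{2} + \frac{1}{2} \left(-13824\right)\right) \left(-1 + \left(- \frac{9}{2} + \frac{1}{2} \left(-13824\right)\right)\right) = \left(-73347 + \frac{59172}{204623}\right) + \left(- \frac{9}{2} - 6912\right) \left(-1 - \frac{13833}{2}\right) = \left(-73347 + 59172 \cdot \frac{1}{204623}\right) - \frac{13833 \left(-1 - \frac{13833}{2}\right)}{2} = \left(-73347 + \frac{59172}{204623}\right) - - \frac{191379555}{4} = - \frac{15008424009}{204623} + \frac{191379555}{4} = \frac{39100624986729}{818492}$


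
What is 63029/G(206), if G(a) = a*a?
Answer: 63029/42436 ≈ 1.4853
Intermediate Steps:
G(a) = a²
63029/G(206) = 63029/(206²) = 63029/42436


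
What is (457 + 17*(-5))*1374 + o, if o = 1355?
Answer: 512483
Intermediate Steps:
(457 + 17*(-5))*1374 + o = (457 + 17*(-5))*1374 + 1355 = (457 - 85)*1374 + 1355 = 372*1374 + 1355 = 511128 + 1355 = 512483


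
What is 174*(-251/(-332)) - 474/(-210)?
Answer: 777409/5810 ≈ 133.81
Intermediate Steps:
174*(-251/(-332)) - 474/(-210) = 174*(-251*(-1/332)) - 474*(-1/210) = 174*(251/332) + 79/35 = 21837/166 + 79/35 = 777409/5810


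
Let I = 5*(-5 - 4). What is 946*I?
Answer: -42570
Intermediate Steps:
I = -45 (I = 5*(-9) = -45)
946*I = 946*(-45) = -42570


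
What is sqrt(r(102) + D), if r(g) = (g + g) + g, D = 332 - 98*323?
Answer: 2*I*sqrt(7754) ≈ 176.11*I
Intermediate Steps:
D = -31322 (D = 332 - 31654 = -31322)
r(g) = 3*g (r(g) = 2*g + g = 3*g)
sqrt(r(102) + D) = sqrt(3*102 - 31322) = sqrt(306 - 31322) = sqrt(-31016) = 2*I*sqrt(7754)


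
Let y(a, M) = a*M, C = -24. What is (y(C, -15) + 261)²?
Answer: 385641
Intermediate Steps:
y(a, M) = M*a
(y(C, -15) + 261)² = (-15*(-24) + 261)² = (360 + 261)² = 621² = 385641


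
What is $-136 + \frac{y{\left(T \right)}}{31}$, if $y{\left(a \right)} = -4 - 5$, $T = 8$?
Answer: $- \frac{4225}{31} \approx -136.29$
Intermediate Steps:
$y{\left(a \right)} = -9$
$-136 + \frac{y{\left(T \right)}}{31} = -136 + \frac{1}{31} \left(-9\right) = -136 - \frac{9}{31} = - \frac{4225}{31}$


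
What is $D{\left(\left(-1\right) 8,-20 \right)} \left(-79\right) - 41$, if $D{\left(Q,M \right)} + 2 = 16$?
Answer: $-1147$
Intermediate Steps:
$D{\left(Q,M \right)} = 14$ ($D{\left(Q,M \right)} = -2 + 16 = 14$)
$D{\left(\left(-1\right) 8,-20 \right)} \left(-79\right) - 41 = 14 \left(-79\right) - 41 = -1106 - 41 = -1147$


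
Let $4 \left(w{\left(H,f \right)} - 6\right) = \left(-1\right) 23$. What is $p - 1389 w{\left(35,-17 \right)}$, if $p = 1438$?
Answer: $\frac{4363}{4} \approx 1090.8$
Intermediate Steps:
$w{\left(H,f \right)} = \frac{1}{4}$ ($w{\left(H,f \right)} = 6 + \frac{\left(-1\right) 23}{4} = 6 + \frac{1}{4} \left(-23\right) = 6 - \frac{23}{4} = \frac{1}{4}$)
$p - 1389 w{\left(35,-17 \right)} = 1438 - \frac{1389}{4} = \frac{4363}{4}$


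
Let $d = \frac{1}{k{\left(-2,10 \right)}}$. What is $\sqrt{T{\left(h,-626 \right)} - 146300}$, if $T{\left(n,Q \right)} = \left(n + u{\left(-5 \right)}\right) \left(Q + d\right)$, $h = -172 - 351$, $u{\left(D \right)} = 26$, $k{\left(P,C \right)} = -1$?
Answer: $\sqrt{165319} \approx 406.59$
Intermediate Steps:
$d = -1$ ($d = \frac{1}{-1} = -1$)
$h = -523$
$T{\left(n,Q \right)} = \left(-1 + Q\right) \left(26 + n\right)$ ($T{\left(n,Q \right)} = \left(n + 26\right) \left(Q - 1\right) = \left(26 + n\right) \left(-1 + Q\right) = \left(-1 + Q\right) \left(26 + n\right)$)
$\sqrt{T{\left(h,-626 \right)} - 146300} = \sqrt{\left(-26 - -523 + 26 \left(-626\right) - -327398\right) - 146300} = \sqrt{\left(-26 + 523 - 16276 + 327398\right) - 146300} = \sqrt{311619 - 146300} = \sqrt{165319}$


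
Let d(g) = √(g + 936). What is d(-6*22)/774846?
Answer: √201/387423 ≈ 3.6594e-5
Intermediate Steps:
d(g) = √(936 + g)
d(-6*22)/774846 = √(936 - 6*22)/774846 = √(936 - 132)*(1/774846) = √804*(1/774846) = (2*√201)*(1/774846) = √201/387423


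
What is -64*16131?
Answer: -1032384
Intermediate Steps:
-64*16131 = -1*1032384 = -1032384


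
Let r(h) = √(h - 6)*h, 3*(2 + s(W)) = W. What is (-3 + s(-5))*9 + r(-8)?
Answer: -60 - 8*I*√14 ≈ -60.0 - 29.933*I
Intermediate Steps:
s(W) = -2 + W/3
r(h) = h*√(-6 + h) (r(h) = √(-6 + h)*h = h*√(-6 + h))
(-3 + s(-5))*9 + r(-8) = (-3 + (-2 + (⅓)*(-5)))*9 - 8*√(-6 - 8) = (-3 + (-2 - 5/3))*9 - 8*I*√14 = (-3 - 11/3)*9 - 8*I*√14 = -20/3*9 - 8*I*√14 = -60 - 8*I*√14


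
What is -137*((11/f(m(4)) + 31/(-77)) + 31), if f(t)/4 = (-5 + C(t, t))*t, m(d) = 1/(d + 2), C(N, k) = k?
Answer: -8316037/2233 ≈ -3724.2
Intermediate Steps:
m(d) = 1/(2 + d)
f(t) = 4*t*(-5 + t) (f(t) = 4*((-5 + t)*t) = 4*(t*(-5 + t)) = 4*t*(-5 + t))
-137*((11/f(m(4)) + 31/(-77)) + 31) = -137*((11/((4*(-5 + 1/(2 + 4))/(2 + 4))) + 31/(-77)) + 31) = -137*((11/((4*(-5 + 1/6)/6)) + 31*(-1/77)) + 31) = -137*((11/((4*(⅙)*(-5 + ⅙))) - 31/77) + 31) = -137*((11/((4*(⅙)*(-29/6))) - 31/77) + 31) = -137*((11/(-29/9) - 31/77) + 31) = -137*((11*(-9/29) - 31/77) + 31) = -137*((-99/29 - 31/77) + 31) = -137*(-8522/2233 + 31) = -137*60701/2233 = -8316037/2233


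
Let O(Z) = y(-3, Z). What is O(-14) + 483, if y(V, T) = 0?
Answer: 483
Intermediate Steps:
O(Z) = 0
O(-14) + 483 = 0 + 483 = 483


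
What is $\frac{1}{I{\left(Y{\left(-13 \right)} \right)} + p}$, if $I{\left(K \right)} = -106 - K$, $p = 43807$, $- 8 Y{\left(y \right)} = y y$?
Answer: $\frac{8}{349777} \approx 2.2872 \cdot 10^{-5}$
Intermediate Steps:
$Y{\left(y \right)} = - \frac{y^{2}}{8}$ ($Y{\left(y \right)} = - \frac{y y}{8} = - \frac{y^{2}}{8}$)
$\frac{1}{I{\left(Y{\left(-13 \right)} \right)} + p} = \frac{1}{\left(-106 - - \frac{\left(-13\right)^{2}}{8}\right) + 43807} = \frac{1}{\left(-106 - \left(- \frac{1}{8}\right) 169\right) + 43807} = \frac{1}{\left(-106 - - \frac{169}{8}\right) + 43807} = \frac{1}{\left(-106 + \frac{169}{8}\right) + 43807} = \frac{1}{- \frac{679}{8} + 43807} = \frac{1}{\frac{349777}{8}} = \frac{8}{349777}$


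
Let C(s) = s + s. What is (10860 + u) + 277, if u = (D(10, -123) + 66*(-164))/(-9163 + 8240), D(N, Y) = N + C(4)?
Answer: 10290257/923 ≈ 11149.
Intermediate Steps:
C(s) = 2*s
D(N, Y) = 8 + N (D(N, Y) = N + 2*4 = N + 8 = 8 + N)
u = 10806/923 (u = ((8 + 10) + 66*(-164))/(-9163 + 8240) = (18 - 10824)/(-923) = -10806*(-1/923) = 10806/923 ≈ 11.707)
(10860 + u) + 277 = (10860 + 10806/923) + 277 = 10034586/923 + 277 = 10290257/923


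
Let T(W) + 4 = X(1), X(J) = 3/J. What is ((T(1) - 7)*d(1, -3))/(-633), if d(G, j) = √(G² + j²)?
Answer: 8*√10/633 ≈ 0.039966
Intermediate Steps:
T(W) = -1 (T(W) = -4 + 3/1 = -4 + 3*1 = -4 + 3 = -1)
((T(1) - 7)*d(1, -3))/(-633) = ((-1 - 7)*√(1² + (-3)²))/(-633) = -8*√(1 + 9)*(-1/633) = -8*√10*(-1/633) = 8*√10/633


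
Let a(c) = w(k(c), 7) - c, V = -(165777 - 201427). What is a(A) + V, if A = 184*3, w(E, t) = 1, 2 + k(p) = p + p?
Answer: 35099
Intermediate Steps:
k(p) = -2 + 2*p (k(p) = -2 + (p + p) = -2 + 2*p)
A = 552
V = 35650 (V = -1*(-35650) = 35650)
a(c) = 1 - c
a(A) + V = (1 - 1*552) + 35650 = (1 - 552) + 35650 = -551 + 35650 = 35099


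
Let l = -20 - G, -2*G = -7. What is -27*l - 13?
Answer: 1243/2 ≈ 621.50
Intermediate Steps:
G = 7/2 (G = -1/2*(-7) = 7/2 ≈ 3.5000)
l = -47/2 (l = -20 - 1*7/2 = -20 - 7/2 = -47/2 ≈ -23.500)
-27*l - 13 = -27*(-47/2) - 13 = 1269/2 - 13 = 1243/2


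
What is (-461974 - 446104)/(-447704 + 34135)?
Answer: 908078/413569 ≈ 2.1957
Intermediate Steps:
(-461974 - 446104)/(-447704 + 34135) = -908078/(-413569) = -908078*(-1/413569) = 908078/413569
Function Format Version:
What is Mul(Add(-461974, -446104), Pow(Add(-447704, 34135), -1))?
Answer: Rational(908078, 413569) ≈ 2.1957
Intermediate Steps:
Mul(Add(-461974, -446104), Pow(Add(-447704, 34135), -1)) = Mul(-908078, Pow(-413569, -1)) = Mul(-908078, Rational(-1, 413569)) = Rational(908078, 413569)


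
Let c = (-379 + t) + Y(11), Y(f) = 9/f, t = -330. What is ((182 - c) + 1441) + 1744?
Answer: 44827/11 ≈ 4075.2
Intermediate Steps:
c = -7790/11 (c = (-379 - 330) + 9/11 = -709 + 9*(1/11) = -709 + 9/11 = -7790/11 ≈ -708.18)
((182 - c) + 1441) + 1744 = ((182 - 1*(-7790/11)) + 1441) + 1744 = ((182 + 7790/11) + 1441) + 1744 = (9792/11 + 1441) + 1744 = 25643/11 + 1744 = 44827/11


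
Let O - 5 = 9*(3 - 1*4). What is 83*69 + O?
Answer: 5723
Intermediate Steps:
O = -4 (O = 5 + 9*(3 - 1*4) = 5 + 9*(3 - 4) = 5 + 9*(-1) = 5 - 9 = -4)
83*69 + O = 83*69 - 4 = 5727 - 4 = 5723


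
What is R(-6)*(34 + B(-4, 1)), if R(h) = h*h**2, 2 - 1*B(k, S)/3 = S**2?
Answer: -7992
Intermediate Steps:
B(k, S) = 6 - 3*S**2
R(h) = h**3
R(-6)*(34 + B(-4, 1)) = (-6)**3*(34 + (6 - 3*1**2)) = -216*(34 + (6 - 3*1)) = -216*(34 + (6 - 3)) = -216*(34 + 3) = -216*37 = -7992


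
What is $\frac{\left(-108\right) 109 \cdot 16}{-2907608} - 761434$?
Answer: $- \frac{276743925190}{363451} \approx -7.6143 \cdot 10^{5}$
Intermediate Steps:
$\frac{\left(-108\right) 109 \cdot 16}{-2907608} - 761434 = \left(-11772\right) 16 \left(- \frac{1}{2907608}\right) - 761434 = \left(-188352\right) \left(- \frac{1}{2907608}\right) - 761434 = \frac{23544}{363451} - 761434 = - \frac{276743925190}{363451}$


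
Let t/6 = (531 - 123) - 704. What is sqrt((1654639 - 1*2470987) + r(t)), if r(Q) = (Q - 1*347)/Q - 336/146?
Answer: I*sqrt(857605548119979)/32412 ≈ 903.52*I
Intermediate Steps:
t = -1776 (t = 6*((531 - 123) - 704) = 6*(408 - 704) = 6*(-296) = -1776)
r(Q) = -168/73 + (-347 + Q)/Q (r(Q) = (Q - 347)/Q - 336*1/146 = (-347 + Q)/Q - 168/73 = -168/73 + (-347 + Q)/Q)
sqrt((1654639 - 1*2470987) + r(t)) = sqrt((1654639 - 1*2470987) + (-95/73 - 347/(-1776))) = sqrt((1654639 - 2470987) + (-95/73 - 347*(-1/1776))) = sqrt(-816348 + (-95/73 + 347/1776)) = sqrt(-816348 - 143389/129648) = sqrt(-105838028893/129648) = I*sqrt(857605548119979)/32412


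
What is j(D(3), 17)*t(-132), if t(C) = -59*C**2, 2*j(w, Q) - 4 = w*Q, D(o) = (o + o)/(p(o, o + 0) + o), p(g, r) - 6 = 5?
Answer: -40606632/7 ≈ -5.8009e+6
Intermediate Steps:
p(g, r) = 11 (p(g, r) = 6 + 5 = 11)
D(o) = 2*o/(11 + o) (D(o) = (o + o)/(11 + o) = (2*o)/(11 + o) = 2*o/(11 + o))
j(w, Q) = 2 + Q*w/2 (j(w, Q) = 2 + (w*Q)/2 = 2 + (Q*w)/2 = 2 + Q*w/2)
j(D(3), 17)*t(-132) = (2 + (1/2)*17*(2*3/(11 + 3)))*(-59*(-132)**2) = (2 + (1/2)*17*(2*3/14))*(-59*17424) = (2 + (1/2)*17*(2*3*(1/14)))*(-1028016) = (2 + (1/2)*17*(3/7))*(-1028016) = (2 + 51/14)*(-1028016) = (79/14)*(-1028016) = -40606632/7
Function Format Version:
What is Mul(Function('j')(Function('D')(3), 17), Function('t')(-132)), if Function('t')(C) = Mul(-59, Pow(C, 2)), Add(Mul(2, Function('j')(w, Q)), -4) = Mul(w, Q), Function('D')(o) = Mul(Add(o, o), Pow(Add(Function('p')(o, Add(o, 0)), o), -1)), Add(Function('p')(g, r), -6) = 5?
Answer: Rational(-40606632, 7) ≈ -5.8009e+6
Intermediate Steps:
Function('p')(g, r) = 11 (Function('p')(g, r) = Add(6, 5) = 11)
Function('D')(o) = Mul(2, o, Pow(Add(11, o), -1)) (Function('D')(o) = Mul(Add(o, o), Pow(Add(11, o), -1)) = Mul(Mul(2, o), Pow(Add(11, o), -1)) = Mul(2, o, Pow(Add(11, o), -1)))
Function('j')(w, Q) = Add(2, Mul(Rational(1, 2), Q, w)) (Function('j')(w, Q) = Add(2, Mul(Rational(1, 2), Mul(w, Q))) = Add(2, Mul(Rational(1, 2), Mul(Q, w))) = Add(2, Mul(Rational(1, 2), Q, w)))
Mul(Function('j')(Function('D')(3), 17), Function('t')(-132)) = Mul(Add(2, Mul(Rational(1, 2), 17, Mul(2, 3, Pow(Add(11, 3), -1)))), Mul(-59, Pow(-132, 2))) = Mul(Add(2, Mul(Rational(1, 2), 17, Mul(2, 3, Pow(14, -1)))), Mul(-59, 17424)) = Mul(Add(2, Mul(Rational(1, 2), 17, Mul(2, 3, Rational(1, 14)))), -1028016) = Mul(Add(2, Mul(Rational(1, 2), 17, Rational(3, 7))), -1028016) = Mul(Add(2, Rational(51, 14)), -1028016) = Mul(Rational(79, 14), -1028016) = Rational(-40606632, 7)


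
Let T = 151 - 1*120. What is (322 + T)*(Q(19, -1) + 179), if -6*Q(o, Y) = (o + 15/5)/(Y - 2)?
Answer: 572566/9 ≈ 63618.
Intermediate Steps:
Q(o, Y) = -(3 + o)/(6*(-2 + Y)) (Q(o, Y) = -(o + 15/5)/(6*(Y - 2)) = -(o + 15*(⅕))/(6*(-2 + Y)) = -(o + 3)/(6*(-2 + Y)) = -(3 + o)/(6*(-2 + Y)))
T = 31 (T = 151 - 120 = 31)
(322 + T)*(Q(19, -1) + 179) = (322 + 31)*((-3 - 1*19)/(6*(-2 - 1)) + 179) = 353*((⅙)*(-3 - 19)/(-3) + 179) = 353*((⅙)*(-⅓)*(-22) + 179) = 353*(11/9 + 179) = 353*(1622/9) = 572566/9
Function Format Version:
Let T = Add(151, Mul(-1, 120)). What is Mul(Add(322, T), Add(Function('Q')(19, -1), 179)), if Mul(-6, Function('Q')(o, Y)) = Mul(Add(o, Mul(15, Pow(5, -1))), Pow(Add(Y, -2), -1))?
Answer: Rational(572566, 9) ≈ 63618.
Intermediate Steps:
Function('Q')(o, Y) = Mul(Rational(-1, 6), Pow(Add(-2, Y), -1), Add(3, o)) (Function('Q')(o, Y) = Mul(Rational(-1, 6), Mul(Add(o, Mul(15, Pow(5, -1))), Pow(Add(Y, -2), -1))) = Mul(Rational(-1, 6), Mul(Add(o, Mul(15, Rational(1, 5))), Pow(Add(-2, Y), -1))) = Mul(Rational(-1, 6), Mul(Add(o, 3), Pow(Add(-2, Y), -1))) = Mul(Rational(-1, 6), Mul(Add(3, o), Pow(Add(-2, Y), -1))) = Mul(Rational(-1, 6), Mul(Pow(Add(-2, Y), -1), Add(3, o))) = Mul(Rational(-1, 6), Pow(Add(-2, Y), -1), Add(3, o)))
T = 31 (T = Add(151, -120) = 31)
Mul(Add(322, T), Add(Function('Q')(19, -1), 179)) = Mul(Add(322, 31), Add(Mul(Rational(1, 6), Pow(Add(-2, -1), -1), Add(-3, Mul(-1, 19))), 179)) = Mul(353, Add(Mul(Rational(1, 6), Pow(-3, -1), Add(-3, -19)), 179)) = Mul(353, Add(Mul(Rational(1, 6), Rational(-1, 3), -22), 179)) = Mul(353, Add(Rational(11, 9), 179)) = Mul(353, Rational(1622, 9)) = Rational(572566, 9)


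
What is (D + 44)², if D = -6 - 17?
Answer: 441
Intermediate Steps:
D = -23
(D + 44)² = (-23 + 44)² = 21² = 441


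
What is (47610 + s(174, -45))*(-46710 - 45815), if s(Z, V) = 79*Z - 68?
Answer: -5670672200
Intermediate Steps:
s(Z, V) = -68 + 79*Z
(47610 + s(174, -45))*(-46710 - 45815) = (47610 + (-68 + 79*174))*(-46710 - 45815) = (47610 + (-68 + 13746))*(-92525) = (47610 + 13678)*(-92525) = 61288*(-92525) = -5670672200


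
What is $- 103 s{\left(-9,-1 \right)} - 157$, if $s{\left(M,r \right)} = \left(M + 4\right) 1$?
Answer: $358$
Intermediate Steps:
$s{\left(M,r \right)} = 4 + M$ ($s{\left(M,r \right)} = \left(4 + M\right) 1 = 4 + M$)
$- 103 s{\left(-9,-1 \right)} - 157 = - 103 \left(4 - 9\right) - 157 = \left(-103\right) \left(-5\right) - 157 = 515 - 157 = 358$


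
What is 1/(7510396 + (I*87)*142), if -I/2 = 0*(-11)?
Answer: 1/7510396 ≈ 1.3315e-7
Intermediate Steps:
I = 0 (I = -0*(-11) = -2*0 = 0)
1/(7510396 + (I*87)*142) = 1/(7510396 + (0*87)*142) = 1/(7510396 + 0*142) = 1/(7510396 + 0) = 1/7510396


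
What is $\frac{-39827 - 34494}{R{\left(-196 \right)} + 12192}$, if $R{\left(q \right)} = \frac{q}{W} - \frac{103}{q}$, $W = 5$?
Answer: $- \frac{72834580}{11910259} \approx -6.1153$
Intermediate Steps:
$R{\left(q \right)} = - \frac{103}{q} + \frac{q}{5}$ ($R{\left(q \right)} = \frac{q}{5} - \frac{103}{q} = - \frac{103}{q} + \frac{q}{5}$)
$\frac{-39827 - 34494}{R{\left(-196 \right)} + 12192} = \frac{-39827 - 34494}{\left(- \frac{103}{-196} + \frac{1}{5} \left(-196\right)\right) + 12192} = - \frac{74321}{\left(\left(-103\right) \left(- \frac{1}{196}\right) - \frac{196}{5}\right) + 12192} = - \frac{74321}{\left(\frac{103}{196} - \frac{196}{5}\right) + 12192} = - \frac{74321}{- \frac{37901}{980} + 12192} = - \frac{74321}{\frac{11910259}{980}} = \left(-74321\right) \frac{980}{11910259} = - \frac{72834580}{11910259}$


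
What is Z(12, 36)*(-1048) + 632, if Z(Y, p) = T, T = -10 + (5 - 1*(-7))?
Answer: -1464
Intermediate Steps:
T = 2 (T = -10 + (5 + 7) = -10 + 12 = 2)
Z(Y, p) = 2
Z(12, 36)*(-1048) + 632 = 2*(-1048) + 632 = -2096 + 632 = -1464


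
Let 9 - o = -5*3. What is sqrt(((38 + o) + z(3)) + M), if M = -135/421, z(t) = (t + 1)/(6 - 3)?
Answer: sqrt(100515855)/1263 ≈ 7.9380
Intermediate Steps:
z(t) = 1/3 + t/3 (z(t) = (1 + t)/3 = (1 + t)*(1/3) = 1/3 + t/3)
o = 24 (o = 9 - (-5)*3 = 9 - 1*(-15) = 9 + 15 = 24)
M = -135/421 (M = -135*1/421 = -135/421 ≈ -0.32066)
sqrt(((38 + o) + z(3)) + M) = sqrt(((38 + 24) + (1/3 + (1/3)*3)) - 135/421) = sqrt((62 + (1/3 + 1)) - 135/421) = sqrt((62 + 4/3) - 135/421) = sqrt(190/3 - 135/421) = sqrt(79585/1263) = sqrt(100515855)/1263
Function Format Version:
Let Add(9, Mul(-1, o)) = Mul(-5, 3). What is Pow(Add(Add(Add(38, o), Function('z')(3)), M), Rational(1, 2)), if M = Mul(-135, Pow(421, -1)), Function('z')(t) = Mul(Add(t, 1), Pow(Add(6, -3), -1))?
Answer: Mul(Rational(1, 1263), Pow(100515855, Rational(1, 2))) ≈ 7.9380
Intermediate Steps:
Function('z')(t) = Add(Rational(1, 3), Mul(Rational(1, 3), t)) (Function('z')(t) = Mul(Add(1, t), Pow(3, -1)) = Mul(Add(1, t), Rational(1, 3)) = Add(Rational(1, 3), Mul(Rational(1, 3), t)))
o = 24 (o = Add(9, Mul(-1, Mul(-5, 3))) = Add(9, Mul(-1, -15)) = Add(9, 15) = 24)
M = Rational(-135, 421) (M = Mul(-135, Rational(1, 421)) = Rational(-135, 421) ≈ -0.32066)
Pow(Add(Add(Add(38, o), Function('z')(3)), M), Rational(1, 2)) = Pow(Add(Add(Add(38, 24), Add(Rational(1, 3), Mul(Rational(1, 3), 3))), Rational(-135, 421)), Rational(1, 2)) = Pow(Add(Add(62, Add(Rational(1, 3), 1)), Rational(-135, 421)), Rational(1, 2)) = Pow(Add(Add(62, Rational(4, 3)), Rational(-135, 421)), Rational(1, 2)) = Pow(Add(Rational(190, 3), Rational(-135, 421)), Rational(1, 2)) = Pow(Rational(79585, 1263), Rational(1, 2)) = Mul(Rational(1, 1263), Pow(100515855, Rational(1, 2)))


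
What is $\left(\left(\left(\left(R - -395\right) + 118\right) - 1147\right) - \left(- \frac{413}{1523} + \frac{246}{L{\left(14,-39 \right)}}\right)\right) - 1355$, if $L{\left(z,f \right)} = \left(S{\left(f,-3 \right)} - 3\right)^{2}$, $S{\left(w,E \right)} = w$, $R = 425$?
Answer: $- \frac{700240789}{447762} \approx -1563.9$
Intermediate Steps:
$L{\left(z,f \right)} = \left(-3 + f\right)^{2}$ ($L{\left(z,f \right)} = \left(f - 3\right)^{2} = \left(-3 + f\right)^{2}$)
$\left(\left(\left(\left(R - -395\right) + 118\right) - 1147\right) - \left(- \frac{413}{1523} + \frac{246}{L{\left(14,-39 \right)}}\right)\right) - 1355 = \left(\left(\left(\left(425 - -395\right) + 118\right) - 1147\right) - \left(- \frac{413}{1523} + \frac{246}{\left(-3 - 39\right)^{2}}\right)\right) - 1355 = \left(\left(\left(\left(425 + 395\right) + 118\right) - 1147\right) - \left(- \frac{413}{1523} + \frac{246}{\left(-42\right)^{2}}\right)\right) - 1355 = \left(\left(\left(820 + 118\right) - 1147\right) + \left(\frac{413}{1523} - \frac{246}{1764}\right)\right) - 1355 = \left(\left(938 - 1147\right) + \left(\frac{413}{1523} - \frac{41}{294}\right)\right) - 1355 = \left(-209 + \left(\frac{413}{1523} - \frac{41}{294}\right)\right) - 1355 = \left(-209 + \frac{58979}{447762}\right) - 1355 = - \frac{93523279}{447762} - 1355 = - \frac{700240789}{447762}$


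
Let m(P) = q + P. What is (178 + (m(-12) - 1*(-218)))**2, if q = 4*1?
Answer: 150544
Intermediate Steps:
q = 4
m(P) = 4 + P
(178 + (m(-12) - 1*(-218)))**2 = (178 + ((4 - 12) - 1*(-218)))**2 = (178 + (-8 + 218))**2 = (178 + 210)**2 = 388**2 = 150544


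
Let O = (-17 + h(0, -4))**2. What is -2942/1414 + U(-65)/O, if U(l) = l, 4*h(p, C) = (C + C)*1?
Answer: -576986/255227 ≈ -2.2607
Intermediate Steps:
h(p, C) = C/2 (h(p, C) = ((C + C)*1)/4 = ((2*C)*1)/4 = (2*C)/4 = C/2)
O = 361 (O = (-17 + (1/2)*(-4))**2 = (-17 - 2)**2 = (-19)**2 = 361)
-2942/1414 + U(-65)/O = -2942/1414 - 65/361 = -2942*1/1414 - 65*1/361 = -1471/707 - 65/361 = -576986/255227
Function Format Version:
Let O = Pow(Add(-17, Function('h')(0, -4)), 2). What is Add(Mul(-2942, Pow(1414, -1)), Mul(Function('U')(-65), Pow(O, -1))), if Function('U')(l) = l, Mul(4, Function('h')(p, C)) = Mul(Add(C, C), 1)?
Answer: Rational(-576986, 255227) ≈ -2.2607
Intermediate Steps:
Function('h')(p, C) = Mul(Rational(1, 2), C) (Function('h')(p, C) = Mul(Rational(1, 4), Mul(Add(C, C), 1)) = Mul(Rational(1, 4), Mul(Mul(2, C), 1)) = Mul(Rational(1, 4), Mul(2, C)) = Mul(Rational(1, 2), C))
O = 361 (O = Pow(Add(-17, Mul(Rational(1, 2), -4)), 2) = Pow(Add(-17, -2), 2) = Pow(-19, 2) = 361)
Add(Mul(-2942, Pow(1414, -1)), Mul(Function('U')(-65), Pow(O, -1))) = Add(Mul(-2942, Pow(1414, -1)), Mul(-65, Pow(361, -1))) = Add(Mul(-2942, Rational(1, 1414)), Mul(-65, Rational(1, 361))) = Add(Rational(-1471, 707), Rational(-65, 361)) = Rational(-576986, 255227)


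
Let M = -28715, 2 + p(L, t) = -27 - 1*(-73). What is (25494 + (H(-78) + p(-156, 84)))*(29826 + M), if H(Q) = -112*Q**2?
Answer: -728671570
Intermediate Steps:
p(L, t) = 44 (p(L, t) = -2 + (-27 - 1*(-73)) = -2 + (-27 + 73) = -2 + 46 = 44)
(25494 + (H(-78) + p(-156, 84)))*(29826 + M) = (25494 + (-112*(-78)**2 + 44))*(29826 - 28715) = (25494 + (-112*6084 + 44))*1111 = (25494 + (-681408 + 44))*1111 = (25494 - 681364)*1111 = -655870*1111 = -728671570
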